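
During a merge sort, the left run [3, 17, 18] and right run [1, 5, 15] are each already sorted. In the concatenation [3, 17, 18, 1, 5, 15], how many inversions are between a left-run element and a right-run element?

7

For each element r of the right run, count left-run elements greater than r:
r = 1: 3, 17, 18 → 3
r = 5: 17, 18 → 2
r = 15: 17, 18 → 2
Cross-inversions: 3 + 2 + 2 = 7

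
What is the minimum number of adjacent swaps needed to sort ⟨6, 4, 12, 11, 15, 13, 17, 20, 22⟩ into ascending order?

3

The minimum number of adjacent swaps to sort an array equals its inversion count, since every such swap removes exactly one inversion.
Count inversions — for each element, later elements that are smaller:
6: 4 → 1
4: none → 0
12: 11 → 1
11: none → 0
15: 13 → 1
13: none → 0
17: none → 0
20: none → 0
22: none → 0
Total inversions: 1 + 0 + 1 + 0 + 1 + 0 + 0 + 0 + 0 = 3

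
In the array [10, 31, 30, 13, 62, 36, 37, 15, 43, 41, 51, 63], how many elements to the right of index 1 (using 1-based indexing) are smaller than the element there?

0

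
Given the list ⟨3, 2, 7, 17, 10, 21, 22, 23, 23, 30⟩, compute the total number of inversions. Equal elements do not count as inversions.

2 inversions

Sweep left to right; for each value list the smaller values that follow it:
3: 1
2: 0
7: 0
17: 1
10: 0
21: 0
22: 0
23: 0
23: 0
30: 0
Sum: 1 + 0 + 0 + 1 + 0 + 0 + 0 + 0 + 0 + 0 = 2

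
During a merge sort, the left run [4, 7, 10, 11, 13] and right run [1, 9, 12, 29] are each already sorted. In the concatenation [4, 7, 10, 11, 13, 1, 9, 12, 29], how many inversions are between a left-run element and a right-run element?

9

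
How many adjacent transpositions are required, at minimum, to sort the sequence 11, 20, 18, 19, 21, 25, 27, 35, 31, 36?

3

The minimum number of adjacent swaps to sort an array equals its inversion count, since every such swap removes exactly one inversion.
Count inversions — for each element, later elements that are smaller:
11: none → 0
20: 18, 19 → 2
18: none → 0
19: none → 0
21: none → 0
25: none → 0
27: none → 0
35: 31 → 1
31: none → 0
36: none → 0
Total inversions: 0 + 2 + 0 + 0 + 0 + 0 + 0 + 1 + 0 + 0 = 3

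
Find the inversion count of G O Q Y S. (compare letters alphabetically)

Inversion pairs (indices are 1-based):
(4,5): Y > S
That's 1 pair.

1 inversion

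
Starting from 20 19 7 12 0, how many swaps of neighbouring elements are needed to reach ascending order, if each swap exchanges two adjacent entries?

9 swaps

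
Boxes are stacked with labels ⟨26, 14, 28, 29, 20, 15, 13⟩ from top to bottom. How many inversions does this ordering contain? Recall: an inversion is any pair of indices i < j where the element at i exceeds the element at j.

14

Sweep left to right; for each value list the smaller values that follow it:
26 → 14, 20, 15, 13 → 4
14 → 13 → 1
28 → 20, 15, 13 → 3
29 → 20, 15, 13 → 3
20 → 15, 13 → 2
15 → 13 → 1
13 → none → 0
Sum: 4 + 1 + 3 + 3 + 2 + 1 + 0 = 14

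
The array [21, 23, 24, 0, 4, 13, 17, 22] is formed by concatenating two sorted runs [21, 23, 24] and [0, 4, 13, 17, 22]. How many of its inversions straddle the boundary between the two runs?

There are 14 split inversions.

Take each right-half value and tally the left-half values above it:
r = 0: 21, 23, 24 → 3
r = 4: 21, 23, 24 → 3
r = 13: 21, 23, 24 → 3
r = 17: 21, 23, 24 → 3
r = 22: 23, 24 → 2
Cross-inversions: 3 + 3 + 3 + 3 + 2 = 14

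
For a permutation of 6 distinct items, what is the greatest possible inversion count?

A reversed (strictly descending) arrangement makes every pair an inversion, giving C(6, 2) inversions.
C(6, 2) = 6·5/2 = 15

15 inversions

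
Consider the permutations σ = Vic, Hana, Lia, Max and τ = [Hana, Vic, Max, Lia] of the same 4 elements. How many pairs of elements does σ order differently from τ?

2

Assign each item its position (1..4) in the first ordering, then rewrite the second ordering as that position sequence:
positions: Vic→1, Hana→2, Lia→3, Max→4
second ordering as positions: [2, 1, 4, 3]
Discordant pairs = inversions in this position sequence.
2: 1 → 1
1: 0
4: 3 → 1
3: 0
Total: 1 + 0 + 1 + 0 = 2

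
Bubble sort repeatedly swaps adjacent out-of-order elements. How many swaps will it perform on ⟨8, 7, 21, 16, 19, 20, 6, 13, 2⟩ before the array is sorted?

22 adjacent swaps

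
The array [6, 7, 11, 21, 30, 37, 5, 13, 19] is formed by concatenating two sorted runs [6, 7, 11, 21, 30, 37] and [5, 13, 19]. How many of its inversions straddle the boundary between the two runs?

12

Take each right-half value and tally the left-half values above it:
r = 5: 6, 7, 11, 21, 30, 37 → 6
r = 13: 21, 30, 37 → 3
r = 19: 21, 30, 37 → 3
Cross-inversions: 6 + 3 + 3 = 12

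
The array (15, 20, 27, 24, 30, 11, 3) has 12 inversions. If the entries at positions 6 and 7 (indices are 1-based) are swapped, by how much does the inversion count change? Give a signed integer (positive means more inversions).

-1

Positions 6 and 7 hold 11 and 3; after swapping, the array is [15, 20, 27, 24, 30, 3, 11].
Count, for each position, how many later elements it exceeds:
15 → 3, 11 → 2
20 → 3, 11 → 2
27 → 24, 3, 11 → 3
24 → 3, 11 → 2
30 → 3, 11 → 2
3 → none → 0
11 → none → 0
Sum: 2 + 2 + 3 + 2 + 2 + 0 + 0 = 11
Change: 11 − 12 = -1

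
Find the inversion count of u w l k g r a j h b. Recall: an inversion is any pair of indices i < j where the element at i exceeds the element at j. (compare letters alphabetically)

36

Sweep left to right; for each value list the smaller values that follow it:
u → l, k, g, r, a, j, h, b → 8
w → l, k, g, r, a, j, h, b → 8
l → k, g, a, j, h, b → 6
k → g, a, j, h, b → 5
g → a, b → 2
r → a, j, h, b → 4
a → none → 0
j → h, b → 2
h → b → 1
b → none → 0
Sum: 8 + 8 + 6 + 5 + 2 + 4 + 0 + 2 + 1 + 0 = 36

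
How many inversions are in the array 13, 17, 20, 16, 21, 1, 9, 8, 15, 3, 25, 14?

There are 36 out-of-order pairs.

Count, for each position, how many later elements it exceeds:
13: 4
17: 7
20: 7
16: 6
21: 6
1: 0
9: 2
8: 1
15: 2
3: 0
25: 1
14: 0
Sum: 4 + 7 + 7 + 6 + 6 + 0 + 2 + 1 + 2 + 0 + 1 + 0 = 36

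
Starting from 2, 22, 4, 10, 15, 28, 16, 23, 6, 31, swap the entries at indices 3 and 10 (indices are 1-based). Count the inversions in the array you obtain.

25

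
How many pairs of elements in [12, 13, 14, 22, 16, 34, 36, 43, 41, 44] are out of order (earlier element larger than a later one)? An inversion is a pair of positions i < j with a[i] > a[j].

Count, for each position, how many later elements it exceeds:
12: 0
13: 0
14: 0
22: 1
16: 0
34: 0
36: 0
43: 1
41: 0
44: 0
Sum: 0 + 0 + 0 + 1 + 0 + 0 + 0 + 1 + 0 + 0 = 2

There are 2 inversions.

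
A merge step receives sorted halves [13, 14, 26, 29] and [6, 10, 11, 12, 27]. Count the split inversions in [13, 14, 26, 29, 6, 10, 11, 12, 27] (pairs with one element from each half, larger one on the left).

17 split inversions

Count, for every r in R, how many entries of L exceed r:
r = 6: 13, 14, 26, 29 → 4
r = 10: 13, 14, 26, 29 → 4
r = 11: 13, 14, 26, 29 → 4
r = 12: 13, 14, 26, 29 → 4
r = 27: 29 → 1
Cross-inversions: 4 + 4 + 4 + 4 + 1 = 17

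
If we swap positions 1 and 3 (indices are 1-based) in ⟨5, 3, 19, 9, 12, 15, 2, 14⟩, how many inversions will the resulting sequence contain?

Positions 1 and 3 hold 5 and 19; after swapping, the array is [19, 3, 5, 9, 12, 15, 2, 14].
Count, for each position, how many later elements it exceeds:
19 → 3, 5, 9, 12, 15, 2, 14 → 7
3 → 2 → 1
5 → 2 → 1
9 → 2 → 1
12 → 2 → 1
15 → 2, 14 → 2
2 → none → 0
14 → none → 0
Sum: 7 + 1 + 1 + 1 + 1 + 2 + 0 + 0 = 13

13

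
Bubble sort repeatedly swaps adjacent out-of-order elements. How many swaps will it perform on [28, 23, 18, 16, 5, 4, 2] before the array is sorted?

21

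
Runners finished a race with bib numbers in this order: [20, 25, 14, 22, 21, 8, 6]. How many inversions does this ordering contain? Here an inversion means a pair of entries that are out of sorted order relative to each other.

Count, for each position, how many later elements it exceeds:
20 → 14, 8, 6 → 3
25 → 14, 22, 21, 8, 6 → 5
14 → 8, 6 → 2
22 → 21, 8, 6 → 3
21 → 8, 6 → 2
8 → 6 → 1
6 → none → 0
Sum: 3 + 5 + 2 + 3 + 2 + 1 + 0 = 16

There are 16 out-of-order pairs.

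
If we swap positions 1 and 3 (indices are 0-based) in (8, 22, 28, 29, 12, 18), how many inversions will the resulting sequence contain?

Positions 1 and 3 hold 22 and 29; after swapping, the array is [8, 29, 28, 22, 12, 18].
Count, for each position, how many later elements it exceeds:
8: 0
29: 4
28: 3
22: 2
12: 0
18: 0
Sum: 0 + 4 + 3 + 2 + 0 + 0 = 9

Inversions: 9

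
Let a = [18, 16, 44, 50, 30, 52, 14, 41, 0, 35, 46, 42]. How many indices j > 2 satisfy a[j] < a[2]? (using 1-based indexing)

The element at index 2 is 16.
Elements after it: 44, 50, 30, 52, 14, 41, 0, 35, 46, 42
Those smaller than 16: 14, 0

2 such elements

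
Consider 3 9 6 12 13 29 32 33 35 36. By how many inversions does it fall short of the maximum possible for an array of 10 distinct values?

44

Maximum inversions for 10 distinct elements is C(10, 2) = 10·9/2 = 45.
Current inversions — for each element, count later smaller elements:
3: 0
9: 1
6: 0
12: 0
13: 0
29: 0
32: 0
33: 0
35: 0
36: 0
Current total: 0 + 1 + 0 + 0 + 0 + 0 + 0 + 0 + 0 + 0 = 1
Shortfall: 45 − 1 = 44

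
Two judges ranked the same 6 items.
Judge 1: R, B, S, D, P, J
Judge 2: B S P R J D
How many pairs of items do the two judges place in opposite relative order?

Assign each item its position (1..6) in the first ordering, then rewrite the second ordering as that position sequence:
positions: R→1, B→2, S→3, D→4, P→5, J→6
second ordering as positions: [2, 3, 5, 1, 6, 4]
Discordant pairs = inversions in this position sequence.
2: 1 → 1
3: 1 → 1
5: 1, 4 → 2
1: 0
6: 4 → 1
4: 0
Total: 1 + 1 + 2 + 0 + 1 + 0 = 5

5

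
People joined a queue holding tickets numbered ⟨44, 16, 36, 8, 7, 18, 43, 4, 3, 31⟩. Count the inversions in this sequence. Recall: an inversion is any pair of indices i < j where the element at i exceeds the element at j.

30 out-of-order pairs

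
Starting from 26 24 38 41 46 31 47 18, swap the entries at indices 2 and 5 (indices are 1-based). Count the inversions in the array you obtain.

Positions 2 and 5 hold 24 and 46; after swapping, the array is [26, 46, 38, 41, 24, 31, 47, 18].
Element-by-element contributions:
26 → 24, 18 → 2
46 → 38, 41, 24, 31, 18 → 5
38 → 24, 31, 18 → 3
41 → 24, 31, 18 → 3
24 → 18 → 1
31 → 18 → 1
47 → 18 → 1
18 → none → 0
Sum: 2 + 5 + 3 + 3 + 1 + 1 + 1 + 0 = 16

16 inversions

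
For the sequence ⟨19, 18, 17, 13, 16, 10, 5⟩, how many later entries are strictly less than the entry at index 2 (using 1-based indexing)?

5

The element at index 2 is 18.
Elements after it: 17, 13, 16, 10, 5
Those smaller than 18: 17, 13, 16, 10, 5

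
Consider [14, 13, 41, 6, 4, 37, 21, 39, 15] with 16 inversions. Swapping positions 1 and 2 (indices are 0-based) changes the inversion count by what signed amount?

Positions 1 and 2 hold 13 and 41; after swapping, the array is [14, 41, 13, 6, 4, 37, 21, 39, 15].
For each element, count later entries that are smaller:
14 → 13, 6, 4 → 3
41 → 13, 6, 4, 37, 21, 39, 15 → 7
13 → 6, 4 → 2
6 → 4 → 1
4 → none → 0
37 → 21, 15 → 2
21 → 15 → 1
39 → 15 → 1
15 → none → 0
Sum: 3 + 7 + 2 + 1 + 0 + 2 + 1 + 1 + 0 = 17
Change: 17 − 16 = +1

+1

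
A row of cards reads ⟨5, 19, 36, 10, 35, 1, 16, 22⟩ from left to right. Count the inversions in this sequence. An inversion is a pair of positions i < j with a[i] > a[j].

Out-of-order pairs: 13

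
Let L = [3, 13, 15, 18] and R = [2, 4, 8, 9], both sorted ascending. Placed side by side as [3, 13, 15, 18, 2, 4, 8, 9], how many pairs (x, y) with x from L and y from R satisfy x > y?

13 cross-inversions

Count, for every r in R, how many entries of L exceed r:
r = 2: 3, 13, 15, 18 → 4
r = 4: 13, 15, 18 → 3
r = 8: 13, 15, 18 → 3
r = 9: 13, 15, 18 → 3
Cross-inversions: 4 + 3 + 3 + 3 = 13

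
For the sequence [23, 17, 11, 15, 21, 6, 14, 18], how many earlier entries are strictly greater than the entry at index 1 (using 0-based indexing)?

The element at index 1 is 17.
Elements before it: 23
Those larger than 17: 23

1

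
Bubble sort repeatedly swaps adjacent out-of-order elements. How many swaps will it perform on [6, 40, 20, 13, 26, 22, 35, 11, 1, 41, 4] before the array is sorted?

30

Each adjacent swap fixes exactly one inversion, so the minimum swap count equals the number of inversions.
Count inversions — for each element, later elements that are smaller:
6: 1, 4 → 2
40: 20, 13, 26, 22, 35, 11, 1, 4 → 8
20: 13, 11, 1, 4 → 4
13: 11, 1, 4 → 3
26: 22, 11, 1, 4 → 4
22: 11, 1, 4 → 3
35: 11, 1, 4 → 3
11: 1, 4 → 2
1: none → 0
41: 4 → 1
4: none → 0
Total inversions: 2 + 8 + 4 + 3 + 4 + 3 + 3 + 2 + 0 + 1 + 0 = 30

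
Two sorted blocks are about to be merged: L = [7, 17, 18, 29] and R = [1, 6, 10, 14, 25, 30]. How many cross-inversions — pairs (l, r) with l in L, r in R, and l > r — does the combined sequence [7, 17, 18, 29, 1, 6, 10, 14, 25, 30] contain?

Cross-inversions: 15

For each element r of the right run, count left-run elements greater than r:
r = 1: 7, 17, 18, 29 → 4
r = 6: 7, 17, 18, 29 → 4
r = 10: 17, 18, 29 → 3
r = 14: 17, 18, 29 → 3
r = 25: 29 → 1
r = 30: none → 0
Cross-inversions: 4 + 4 + 3 + 3 + 1 + 0 = 15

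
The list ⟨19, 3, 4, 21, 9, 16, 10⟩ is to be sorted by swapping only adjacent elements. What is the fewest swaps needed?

The minimum number of adjacent swaps to sort an array equals its inversion count, since every such swap removes exactly one inversion.
Count inversions — for each element, later elements that are smaller:
19: 3, 4, 9, 16, 10 → 5
3: none → 0
4: none → 0
21: 9, 16, 10 → 3
9: none → 0
16: 10 → 1
10: none → 0
Total inversions: 5 + 0 + 0 + 3 + 0 + 1 + 0 = 9

9 swaps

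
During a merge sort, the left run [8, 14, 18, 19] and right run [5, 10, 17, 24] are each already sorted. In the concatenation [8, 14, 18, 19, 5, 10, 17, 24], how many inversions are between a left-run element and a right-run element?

9 split inversions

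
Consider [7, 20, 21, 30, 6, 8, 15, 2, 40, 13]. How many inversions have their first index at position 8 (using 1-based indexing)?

The element at index 8 is 2.
Elements after it: 40, 13
None of them are smaller than 2.

0 such elements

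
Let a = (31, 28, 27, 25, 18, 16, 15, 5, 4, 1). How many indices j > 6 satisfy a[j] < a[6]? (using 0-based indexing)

The element at index 6 is 15.
Elements after it: 5, 4, 1
Those smaller than 15: 5, 4, 1

3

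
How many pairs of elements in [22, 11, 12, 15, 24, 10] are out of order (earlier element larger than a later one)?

8 inversions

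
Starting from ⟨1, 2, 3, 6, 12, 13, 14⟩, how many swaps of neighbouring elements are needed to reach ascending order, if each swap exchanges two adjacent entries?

0

The minimum number of adjacent swaps to sort an array equals its inversion count, since every such swap removes exactly one inversion.
Count inversions — for each element, later elements that are smaller:
1: none → 0
2: none → 0
3: none → 0
6: none → 0
12: none → 0
13: none → 0
14: none → 0
Total inversions: 0 + 0 + 0 + 0 + 0 + 0 + 0 = 0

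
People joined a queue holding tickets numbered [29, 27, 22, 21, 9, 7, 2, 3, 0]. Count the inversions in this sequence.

35

Sweep left to right; for each value list the smaller values that follow it:
29 → 27, 22, 21, 9, 7, 2, 3, 0 → 8
27 → 22, 21, 9, 7, 2, 3, 0 → 7
22 → 21, 9, 7, 2, 3, 0 → 6
21 → 9, 7, 2, 3, 0 → 5
9 → 7, 2, 3, 0 → 4
7 → 2, 3, 0 → 3
2 → 0 → 1
3 → 0 → 1
0 → none → 0
Sum: 8 + 7 + 6 + 5 + 4 + 3 + 1 + 1 + 0 = 35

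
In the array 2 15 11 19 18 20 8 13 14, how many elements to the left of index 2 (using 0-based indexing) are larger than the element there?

The element at index 2 is 11.
Elements before it: 2, 15
Those larger than 11: 15

1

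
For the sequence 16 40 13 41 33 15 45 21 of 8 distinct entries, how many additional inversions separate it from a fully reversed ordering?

Maximum inversions for 8 distinct elements is C(8, 2) = 8·7/2 = 28.
Current inversions — for each element, count later smaller elements:
16: 2
40: 4
13: 0
41: 3
33: 2
15: 0
45: 1
21: 0
Current total: 2 + 4 + 0 + 3 + 2 + 0 + 1 + 0 = 12
Shortfall: 28 − 12 = 16

16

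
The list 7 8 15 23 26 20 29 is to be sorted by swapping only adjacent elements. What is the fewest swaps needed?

2 swaps

The minimum number of adjacent swaps to sort an array equals its inversion count, since every such swap removes exactly one inversion.
Count inversions — for each element, later elements that are smaller:
7: none → 0
8: none → 0
15: none → 0
23: 20 → 1
26: 20 → 1
20: none → 0
29: none → 0
Total inversions: 0 + 0 + 0 + 1 + 1 + 0 + 0 = 2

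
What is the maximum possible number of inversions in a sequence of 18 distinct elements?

153

A reversed (strictly descending) arrangement makes every pair an inversion, giving C(18, 2) inversions.
C(18, 2) = 18·17/2 = 153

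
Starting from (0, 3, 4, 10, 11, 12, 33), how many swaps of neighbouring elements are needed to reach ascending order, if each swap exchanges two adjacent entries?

Adjacent swaps: 0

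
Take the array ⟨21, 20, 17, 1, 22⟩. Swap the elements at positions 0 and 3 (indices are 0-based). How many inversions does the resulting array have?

Positions 0 and 3 hold 21 and 1; after swapping, the array is [1, 20, 17, 21, 22].
Element-by-element contributions:
1 → none → 0
20 → 17 → 1
17 → none → 0
21 → none → 0
22 → none → 0
Sum: 0 + 1 + 0 + 0 + 0 = 1

1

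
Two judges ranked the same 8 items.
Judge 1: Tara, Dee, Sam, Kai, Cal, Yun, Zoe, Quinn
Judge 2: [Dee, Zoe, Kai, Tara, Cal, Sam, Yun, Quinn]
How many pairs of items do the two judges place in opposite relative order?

Assign each item its position (1..8) in the first ordering, then rewrite the second ordering as that position sequence:
positions: Tara→1, Dee→2, Sam→3, Kai→4, Cal→5, Yun→6, Zoe→7, Quinn→8
second ordering as positions: [2, 7, 4, 1, 5, 3, 6, 8]
Discordant pairs = inversions in this position sequence.
2: 1 → 1
7: 4, 1, 5, 3, 6 → 5
4: 1, 3 → 2
1: 0
5: 3 → 1
3: 0
6: 0
8: 0
Total: 1 + 5 + 2 + 0 + 1 + 0 + 0 + 0 = 9

9 discordant pairs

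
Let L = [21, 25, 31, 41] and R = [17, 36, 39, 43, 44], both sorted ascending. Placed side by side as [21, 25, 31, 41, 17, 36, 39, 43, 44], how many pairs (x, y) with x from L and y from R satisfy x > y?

Count, for every r in R, how many entries of L exceed r:
r = 17: 21, 25, 31, 41 → 4
r = 36: 41 → 1
r = 39: 41 → 1
r = 43: none → 0
r = 44: none → 0
Cross-inversions: 4 + 1 + 1 + 0 + 0 = 6

6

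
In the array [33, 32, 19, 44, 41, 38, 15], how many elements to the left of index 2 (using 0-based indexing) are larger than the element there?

The element at index 2 is 19.
Elements before it: 33, 32
Those larger than 19: 33, 32

2 such elements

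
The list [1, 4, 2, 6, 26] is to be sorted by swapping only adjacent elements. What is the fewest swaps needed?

1

Each adjacent swap fixes exactly one inversion, so the minimum swap count equals the number of inversions.
Count inversions — for each element, later elements that are smaller:
1: none → 0
4: 2 → 1
2: none → 0
6: none → 0
26: none → 0
Total inversions: 0 + 1 + 0 + 0 + 0 = 1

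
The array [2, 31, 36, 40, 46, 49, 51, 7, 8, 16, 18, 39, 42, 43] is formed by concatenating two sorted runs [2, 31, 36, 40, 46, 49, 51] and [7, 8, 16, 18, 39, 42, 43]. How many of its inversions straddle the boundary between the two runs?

For each element r of the right run, count left-run elements greater than r:
r = 7: 31, 36, 40, 46, 49, 51 → 6
r = 8: 31, 36, 40, 46, 49, 51 → 6
r = 16: 31, 36, 40, 46, 49, 51 → 6
r = 18: 31, 36, 40, 46, 49, 51 → 6
r = 39: 40, 46, 49, 51 → 4
r = 42: 46, 49, 51 → 3
r = 43: 46, 49, 51 → 3
Cross-inversions: 6 + 6 + 6 + 6 + 4 + 3 + 3 = 34

34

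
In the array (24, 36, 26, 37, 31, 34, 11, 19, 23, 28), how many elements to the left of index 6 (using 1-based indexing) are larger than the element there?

The element at index 6 is 34.
Elements before it: 24, 36, 26, 37, 31
Those larger than 34: 36, 37

2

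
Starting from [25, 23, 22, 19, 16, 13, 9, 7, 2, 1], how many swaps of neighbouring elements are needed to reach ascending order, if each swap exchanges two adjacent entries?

Minimum adjacent swaps = number of inversions (each swap of adjacent out-of-order elements removes one inversion and no swap can remove more).
Count inversions — for each element, later elements that are smaller:
25: 23, 22, 19, 16, 13, 9, 7, 2, 1 → 9
23: 22, 19, 16, 13, 9, 7, 2, 1 → 8
22: 19, 16, 13, 9, 7, 2, 1 → 7
19: 16, 13, 9, 7, 2, 1 → 6
16: 13, 9, 7, 2, 1 → 5
13: 9, 7, 2, 1 → 4
9: 7, 2, 1 → 3
7: 2, 1 → 2
2: 1 → 1
1: none → 0
Total inversions: 9 + 8 + 7 + 6 + 5 + 4 + 3 + 2 + 1 + 0 = 45

There are 45 adjacent swaps.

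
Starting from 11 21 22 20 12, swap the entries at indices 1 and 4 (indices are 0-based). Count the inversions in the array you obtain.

Inversions: 2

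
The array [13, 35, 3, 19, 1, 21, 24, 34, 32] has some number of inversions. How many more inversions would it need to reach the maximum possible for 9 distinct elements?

24 inversions short

Maximum inversions for 9 distinct elements is C(9, 2) = 9·8/2 = 36.
Current inversions — for each element, count later smaller elements:
13: 2
35: 7
3: 1
19: 1
1: 0
21: 0
24: 0
34: 1
32: 0
Current total: 2 + 7 + 1 + 1 + 0 + 0 + 0 + 1 + 0 = 12
Shortfall: 36 − 12 = 24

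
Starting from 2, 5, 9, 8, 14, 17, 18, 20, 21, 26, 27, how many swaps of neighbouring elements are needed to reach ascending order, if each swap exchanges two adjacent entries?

Each adjacent swap fixes exactly one inversion, so the minimum swap count equals the number of inversions.
Count inversions — for each element, later elements that are smaller:
2: none → 0
5: none → 0
9: 8 → 1
8: none → 0
14: none → 0
17: none → 0
18: none → 0
20: none → 0
21: none → 0
26: none → 0
27: none → 0
Total inversions: 0 + 0 + 1 + 0 + 0 + 0 + 0 + 0 + 0 + 0 + 0 = 1

Swaps: 1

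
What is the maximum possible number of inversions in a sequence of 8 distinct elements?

28

A reversed (strictly descending) arrangement makes every pair an inversion, giving C(8, 2) inversions.
C(8, 2) = 8·7/2 = 28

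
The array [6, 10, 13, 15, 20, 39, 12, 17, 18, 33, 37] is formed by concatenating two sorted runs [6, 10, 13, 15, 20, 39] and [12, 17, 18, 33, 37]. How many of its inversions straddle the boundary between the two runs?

For each element r of the right run, count left-run elements greater than r:
r = 12: 13, 15, 20, 39 → 4
r = 17: 20, 39 → 2
r = 18: 20, 39 → 2
r = 33: 39 → 1
r = 37: 39 → 1
Cross-inversions: 4 + 2 + 2 + 1 + 1 = 10

10 cross-inversions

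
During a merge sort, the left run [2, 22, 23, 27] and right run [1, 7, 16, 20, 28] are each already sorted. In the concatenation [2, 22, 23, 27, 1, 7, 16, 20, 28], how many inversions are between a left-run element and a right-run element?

Split inversions: 13

Take each right-half value and tally the left-half values above it:
r = 1: 2, 22, 23, 27 → 4
r = 7: 22, 23, 27 → 3
r = 16: 22, 23, 27 → 3
r = 20: 22, 23, 27 → 3
r = 28: none → 0
Cross-inversions: 4 + 3 + 3 + 3 + 0 = 13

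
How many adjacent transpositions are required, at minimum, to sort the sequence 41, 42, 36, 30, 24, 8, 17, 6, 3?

There are 34 adjacent swaps.

Each adjacent swap fixes exactly one inversion, so the minimum swap count equals the number of inversions.
Count inversions — for each element, later elements that are smaller:
41: 36, 30, 24, 8, 17, 6, 3 → 7
42: 36, 30, 24, 8, 17, 6, 3 → 7
36: 30, 24, 8, 17, 6, 3 → 6
30: 24, 8, 17, 6, 3 → 5
24: 8, 17, 6, 3 → 4
8: 6, 3 → 2
17: 6, 3 → 2
6: 3 → 1
3: none → 0
Total inversions: 7 + 7 + 6 + 5 + 4 + 2 + 2 + 1 + 0 = 34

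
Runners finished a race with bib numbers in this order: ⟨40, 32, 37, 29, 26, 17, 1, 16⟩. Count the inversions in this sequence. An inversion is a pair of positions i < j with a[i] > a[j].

26

Count, for each position, how many later elements it exceeds:
40 → 32, 37, 29, 26, 17, 1, 16 → 7
32 → 29, 26, 17, 1, 16 → 5
37 → 29, 26, 17, 1, 16 → 5
29 → 26, 17, 1, 16 → 4
26 → 17, 1, 16 → 3
17 → 1, 16 → 2
1 → none → 0
16 → none → 0
Sum: 7 + 5 + 5 + 4 + 3 + 2 + 0 + 0 = 26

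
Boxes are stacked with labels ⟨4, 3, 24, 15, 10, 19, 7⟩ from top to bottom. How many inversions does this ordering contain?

Out-of-order index pairs (0-indexed):
(0,1): 4 > 3
(2,3): 24 > 15
(2,4): 24 > 10
(2,5): 24 > 19
(2,6): 24 > 7
(3,4): 15 > 10
(3,6): 15 > 7
(4,6): 10 > 7
(5,6): 19 > 7
That's 9 pairs.

9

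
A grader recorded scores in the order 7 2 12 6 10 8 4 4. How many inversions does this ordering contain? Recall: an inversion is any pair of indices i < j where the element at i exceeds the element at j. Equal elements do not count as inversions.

16 inversions

Count, for each position, how many later elements it exceeds:
7: 4
2: 0
12: 5
6: 2
10: 3
8: 2
4: 0
4: 0
Sum: 4 + 0 + 5 + 2 + 3 + 2 + 0 + 0 = 16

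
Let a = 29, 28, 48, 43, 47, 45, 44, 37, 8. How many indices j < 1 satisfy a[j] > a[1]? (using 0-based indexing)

1 such element

The element at index 1 is 28.
Elements before it: 29
Those larger than 28: 29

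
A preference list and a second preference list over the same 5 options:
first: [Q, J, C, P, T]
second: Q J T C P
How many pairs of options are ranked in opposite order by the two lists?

Assign each item its position (1..5) in the first ordering, then rewrite the second ordering as that position sequence:
positions: Q→1, J→2, C→3, P→4, T→5
second ordering as positions: [1, 2, 5, 3, 4]
Discordant pairs = inversions in this position sequence.
1: 0
2: 0
5: 3, 4 → 2
3: 0
4: 0
Total: 0 + 0 + 2 + 0 + 0 = 2

Pairs: 2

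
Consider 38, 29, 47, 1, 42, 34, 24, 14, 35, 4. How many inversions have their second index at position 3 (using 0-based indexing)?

3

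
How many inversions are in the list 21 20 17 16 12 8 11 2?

27 out-of-order pairs

Count, for each position, how many later elements it exceeds:
21: 7
20: 6
17: 5
16: 4
12: 3
8: 1
11: 1
2: 0
Sum: 7 + 6 + 5 + 4 + 3 + 1 + 1 + 0 = 27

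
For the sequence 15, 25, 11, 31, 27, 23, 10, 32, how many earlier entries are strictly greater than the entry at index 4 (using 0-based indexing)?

1 such element

The element at index 4 is 27.
Elements before it: 15, 25, 11, 31
Those larger than 27: 31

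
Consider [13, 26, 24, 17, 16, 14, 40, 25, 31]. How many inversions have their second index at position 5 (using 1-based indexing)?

3 such elements

The element at index 5 is 16.
Elements before it: 13, 26, 24, 17
Those larger than 16: 26, 24, 17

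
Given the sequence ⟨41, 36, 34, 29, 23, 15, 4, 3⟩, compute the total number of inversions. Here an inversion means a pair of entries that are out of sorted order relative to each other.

28

Sweep left to right; for each value list the smaller values that follow it:
41 → 36, 34, 29, 23, 15, 4, 3 → 7
36 → 34, 29, 23, 15, 4, 3 → 6
34 → 29, 23, 15, 4, 3 → 5
29 → 23, 15, 4, 3 → 4
23 → 15, 4, 3 → 3
15 → 4, 3 → 2
4 → 3 → 1
3 → none → 0
Sum: 7 + 6 + 5 + 4 + 3 + 2 + 1 + 0 = 28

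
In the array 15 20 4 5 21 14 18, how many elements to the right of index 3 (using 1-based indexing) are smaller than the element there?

0

The element at index 3 is 4.
Elements after it: 5, 21, 14, 18
None of them are smaller than 4.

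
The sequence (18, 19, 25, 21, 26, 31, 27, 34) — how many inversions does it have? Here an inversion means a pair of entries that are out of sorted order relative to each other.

2 inversions

Count, for each position, how many later elements it exceeds:
18: 0
19: 0
25: 1
21: 0
26: 0
31: 1
27: 0
34: 0
Sum: 0 + 0 + 1 + 0 + 0 + 1 + 0 + 0 = 2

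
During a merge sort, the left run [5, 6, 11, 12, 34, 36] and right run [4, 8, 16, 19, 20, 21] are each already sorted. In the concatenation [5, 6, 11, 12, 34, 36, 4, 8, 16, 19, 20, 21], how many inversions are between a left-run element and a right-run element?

Count, for every r in R, how many entries of L exceed r:
r = 4: 5, 6, 11, 12, 34, 36 → 6
r = 8: 11, 12, 34, 36 → 4
r = 16: 34, 36 → 2
r = 19: 34, 36 → 2
r = 20: 34, 36 → 2
r = 21: 34, 36 → 2
Cross-inversions: 6 + 4 + 2 + 2 + 2 + 2 = 18

18 cross-inversions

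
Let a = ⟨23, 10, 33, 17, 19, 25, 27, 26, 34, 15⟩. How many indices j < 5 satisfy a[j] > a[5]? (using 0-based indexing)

The element at index 5 is 25.
Elements before it: 23, 10, 33, 17, 19
Those larger than 25: 33

1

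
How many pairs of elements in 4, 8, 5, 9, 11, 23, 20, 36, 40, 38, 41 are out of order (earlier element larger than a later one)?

3 out-of-order pairs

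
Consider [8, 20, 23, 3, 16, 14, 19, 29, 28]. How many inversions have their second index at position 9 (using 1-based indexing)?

The element at index 9 is 28.
Elements before it: 8, 20, 23, 3, 16, 14, 19, 29
Those larger than 28: 29

1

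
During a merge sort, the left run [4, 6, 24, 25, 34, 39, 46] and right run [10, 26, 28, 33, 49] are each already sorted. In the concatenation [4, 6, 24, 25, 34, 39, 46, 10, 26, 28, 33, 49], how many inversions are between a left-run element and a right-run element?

14

Count, for every r in R, how many entries of L exceed r:
r = 10: 24, 25, 34, 39, 46 → 5
r = 26: 34, 39, 46 → 3
r = 28: 34, 39, 46 → 3
r = 33: 34, 39, 46 → 3
r = 49: none → 0
Cross-inversions: 5 + 3 + 3 + 3 + 0 = 14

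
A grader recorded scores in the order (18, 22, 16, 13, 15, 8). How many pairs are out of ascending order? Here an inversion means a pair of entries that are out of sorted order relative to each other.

13 inversions

For each element, count later entries that are smaller:
18: 4
22: 4
16: 3
13: 1
15: 1
8: 0
Sum: 4 + 4 + 3 + 1 + 1 + 0 = 13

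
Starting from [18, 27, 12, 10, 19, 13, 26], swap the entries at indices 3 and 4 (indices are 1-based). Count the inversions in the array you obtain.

9

Positions 3 and 4 hold 12 and 10; after swapping, the array is [18, 27, 10, 12, 19, 13, 26].
Element-by-element contributions:
18 → 10, 12, 13 → 3
27 → 10, 12, 19, 13, 26 → 5
10 → none → 0
12 → none → 0
19 → 13 → 1
13 → none → 0
26 → none → 0
Sum: 3 + 5 + 0 + 0 + 1 + 0 + 0 = 9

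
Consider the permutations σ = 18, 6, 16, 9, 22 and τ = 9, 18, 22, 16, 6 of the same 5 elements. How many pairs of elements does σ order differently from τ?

Discordant pairs: 6

Assign each item its position (1..5) in the first ordering, then rewrite the second ordering as that position sequence:
positions: 18→1, 6→2, 16→3, 9→4, 22→5
second ordering as positions: [4, 1, 5, 3, 2]
Discordant pairs = inversions in this position sequence.
4: 1, 3, 2 → 3
1: 0
5: 3, 2 → 2
3: 2 → 1
2: 0
Total: 3 + 0 + 2 + 1 + 0 = 6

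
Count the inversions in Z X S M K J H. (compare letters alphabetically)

21

Count, for each position, how many later elements it exceeds:
Z: 6
X: 5
S: 4
M: 3
K: 2
J: 1
H: 0
Sum: 6 + 5 + 4 + 3 + 2 + 1 + 0 = 21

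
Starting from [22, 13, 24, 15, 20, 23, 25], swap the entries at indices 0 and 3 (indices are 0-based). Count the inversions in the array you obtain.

There are 5 inversions.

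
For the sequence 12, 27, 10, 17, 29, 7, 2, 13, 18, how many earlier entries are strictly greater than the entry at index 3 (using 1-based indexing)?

The element at index 3 is 10.
Elements before it: 12, 27
Those larger than 10: 12, 27

2 such elements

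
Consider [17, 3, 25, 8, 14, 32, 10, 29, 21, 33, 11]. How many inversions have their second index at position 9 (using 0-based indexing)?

The element at index 9 is 33.
Elements before it: 17, 3, 25, 8, 14, 32, 10, 29, 21
None of them are larger than 33.

0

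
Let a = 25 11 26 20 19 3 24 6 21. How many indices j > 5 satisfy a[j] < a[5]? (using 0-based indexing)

The element at index 5 is 3.
Elements after it: 24, 6, 21
None of them are smaller than 3.

0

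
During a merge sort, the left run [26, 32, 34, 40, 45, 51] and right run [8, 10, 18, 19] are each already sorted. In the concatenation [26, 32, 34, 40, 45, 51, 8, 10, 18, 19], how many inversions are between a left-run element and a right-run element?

Count, for every r in R, how many entries of L exceed r:
r = 8: 26, 32, 34, 40, 45, 51 → 6
r = 10: 26, 32, 34, 40, 45, 51 → 6
r = 18: 26, 32, 34, 40, 45, 51 → 6
r = 19: 26, 32, 34, 40, 45, 51 → 6
Cross-inversions: 6 + 6 + 6 + 6 = 24

24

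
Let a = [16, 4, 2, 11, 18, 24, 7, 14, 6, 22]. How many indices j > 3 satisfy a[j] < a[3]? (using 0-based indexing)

The element at index 3 is 11.
Elements after it: 18, 24, 7, 14, 6, 22
Those smaller than 11: 7, 6

2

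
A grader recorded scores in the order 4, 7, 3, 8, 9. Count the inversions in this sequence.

2 out-of-order pairs

Element-by-element contributions:
4 → 3 → 1
7 → 3 → 1
3 → none → 0
8 → none → 0
9 → none → 0
Sum: 1 + 1 + 0 + 0 + 0 = 2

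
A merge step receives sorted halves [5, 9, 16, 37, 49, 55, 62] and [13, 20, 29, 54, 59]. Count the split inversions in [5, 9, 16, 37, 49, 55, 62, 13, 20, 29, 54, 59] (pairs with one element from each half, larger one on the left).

For each element r of the right run, count left-run elements greater than r:
r = 13: 16, 37, 49, 55, 62 → 5
r = 20: 37, 49, 55, 62 → 4
r = 29: 37, 49, 55, 62 → 4
r = 54: 55, 62 → 2
r = 59: 62 → 1
Cross-inversions: 5 + 4 + 4 + 2 + 1 = 16

16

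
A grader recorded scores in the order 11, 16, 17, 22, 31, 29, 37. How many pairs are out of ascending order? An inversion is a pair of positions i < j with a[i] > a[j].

Sweep left to right; for each value list the smaller values that follow it:
11 → none → 0
16 → none → 0
17 → none → 0
22 → none → 0
31 → 29 → 1
29 → none → 0
37 → none → 0
Sum: 0 + 0 + 0 + 0 + 1 + 0 + 0 = 1

1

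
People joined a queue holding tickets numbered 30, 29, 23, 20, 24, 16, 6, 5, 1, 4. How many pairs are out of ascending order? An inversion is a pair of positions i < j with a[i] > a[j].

Sweep left to right; for each value list the smaller values that follow it:
30 → 29, 23, 20, 24, 16, 6, 5, 1, 4 → 9
29 → 23, 20, 24, 16, 6, 5, 1, 4 → 8
23 → 20, 16, 6, 5, 1, 4 → 6
20 → 16, 6, 5, 1, 4 → 5
24 → 16, 6, 5, 1, 4 → 5
16 → 6, 5, 1, 4 → 4
6 → 5, 1, 4 → 3
5 → 1, 4 → 2
1 → none → 0
4 → none → 0
Sum: 9 + 8 + 6 + 5 + 5 + 4 + 3 + 2 + 0 + 0 = 42

42 out-of-order pairs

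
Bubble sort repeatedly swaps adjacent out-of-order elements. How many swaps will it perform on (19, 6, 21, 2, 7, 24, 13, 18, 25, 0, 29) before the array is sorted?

The minimum number of adjacent swaps to sort an array equals its inversion count, since every such swap removes exactly one inversion.
Count inversions — for each element, later elements that are smaller:
19: 6, 2, 7, 13, 18, 0 → 6
6: 2, 0 → 2
21: 2, 7, 13, 18, 0 → 5
2: 0 → 1
7: 0 → 1
24: 13, 18, 0 → 3
13: 0 → 1
18: 0 → 1
25: 0 → 1
0: none → 0
29: none → 0
Total inversions: 6 + 2 + 5 + 1 + 1 + 3 + 1 + 1 + 1 + 0 + 0 = 21

21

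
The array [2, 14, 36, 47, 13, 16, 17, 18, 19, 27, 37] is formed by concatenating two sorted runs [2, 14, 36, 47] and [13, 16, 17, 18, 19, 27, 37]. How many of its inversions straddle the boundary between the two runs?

Take each right-half value and tally the left-half values above it:
r = 13: 14, 36, 47 → 3
r = 16: 36, 47 → 2
r = 17: 36, 47 → 2
r = 18: 36, 47 → 2
r = 19: 36, 47 → 2
r = 27: 36, 47 → 2
r = 37: 47 → 1
Cross-inversions: 3 + 2 + 2 + 2 + 2 + 2 + 1 = 14

14 cross-inversions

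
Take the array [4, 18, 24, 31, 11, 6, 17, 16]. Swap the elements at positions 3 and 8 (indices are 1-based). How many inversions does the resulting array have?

Positions 3 and 8 hold 24 and 16; after swapping, the array is [4, 18, 16, 31, 11, 6, 17, 24].
Sweep left to right; for each value list the smaller values that follow it:
4: 0
18: 4
16: 2
31: 4
11: 1
6: 0
17: 0
24: 0
Sum: 0 + 4 + 2 + 4 + 1 + 0 + 0 + 0 = 11

Inversions: 11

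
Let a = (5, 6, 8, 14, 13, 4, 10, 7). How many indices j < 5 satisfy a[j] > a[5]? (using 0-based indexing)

5

The element at index 5 is 4.
Elements before it: 5, 6, 8, 14, 13
Those larger than 4: 5, 6, 8, 14, 13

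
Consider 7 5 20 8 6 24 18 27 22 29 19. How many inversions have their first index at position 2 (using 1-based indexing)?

0

The element at index 2 is 5.
Elements after it: 20, 8, 6, 24, 18, 27, 22, 29, 19
None of them are smaller than 5.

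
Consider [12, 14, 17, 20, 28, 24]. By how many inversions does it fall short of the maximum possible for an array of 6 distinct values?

Maximum inversions for 6 distinct elements is C(6, 2) = 6·5/2 = 15.
Current inversions — for each element, count later smaller elements:
12: 0
14: 0
17: 0
20: 0
28: 1
24: 0
Current total: 0 + 0 + 0 + 0 + 1 + 0 = 1
Shortfall: 15 − 1 = 14

14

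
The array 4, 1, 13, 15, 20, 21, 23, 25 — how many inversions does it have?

1

Count, for each position, how many later elements it exceeds:
4: 1
1: 0
13: 0
15: 0
20: 0
21: 0
23: 0
25: 0
Sum: 1 + 0 + 0 + 0 + 0 + 0 + 0 + 0 = 1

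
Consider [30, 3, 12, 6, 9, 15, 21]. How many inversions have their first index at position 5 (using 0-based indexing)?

The element at index 5 is 15.
Elements after it: 21
None of them are smaller than 15.

0 such elements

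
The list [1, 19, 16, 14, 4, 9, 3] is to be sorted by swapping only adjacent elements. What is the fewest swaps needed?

Each adjacent swap fixes exactly one inversion, so the minimum swap count equals the number of inversions.
Count inversions — for each element, later elements that are smaller:
1: none → 0
19: 16, 14, 4, 9, 3 → 5
16: 14, 4, 9, 3 → 4
14: 4, 9, 3 → 3
4: 3 → 1
9: 3 → 1
3: none → 0
Total inversions: 0 + 5 + 4 + 3 + 1 + 1 + 0 = 14

There are 14 swaps.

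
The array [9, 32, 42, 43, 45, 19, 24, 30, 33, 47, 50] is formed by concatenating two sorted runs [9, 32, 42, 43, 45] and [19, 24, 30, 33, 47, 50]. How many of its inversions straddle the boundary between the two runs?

15

For each element r of the right run, count left-run elements greater than r:
r = 19: 32, 42, 43, 45 → 4
r = 24: 32, 42, 43, 45 → 4
r = 30: 32, 42, 43, 45 → 4
r = 33: 42, 43, 45 → 3
r = 47: none → 0
r = 50: none → 0
Cross-inversions: 4 + 4 + 4 + 3 + 0 + 0 = 15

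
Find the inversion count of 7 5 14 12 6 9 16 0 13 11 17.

Inversions: 20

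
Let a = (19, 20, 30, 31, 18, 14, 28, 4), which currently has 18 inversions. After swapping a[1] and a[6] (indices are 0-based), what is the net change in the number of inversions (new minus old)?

Positions 1 and 6 hold 20 and 28; after swapping, the array is [19, 28, 30, 31, 18, 14, 20, 4].
For each element, count later entries that are smaller:
19: 3
28: 4
30: 4
31: 4
18: 2
14: 1
20: 1
4: 0
Sum: 3 + 4 + 4 + 4 + 2 + 1 + 1 + 0 = 19
Change: 19 − 18 = +1

+1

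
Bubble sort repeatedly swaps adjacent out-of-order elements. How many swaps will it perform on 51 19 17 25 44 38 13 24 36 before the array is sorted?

20 adjacent swaps

Each adjacent swap fixes exactly one inversion, so the minimum swap count equals the number of inversions.
Count inversions — for each element, later elements that are smaller:
51: 19, 17, 25, 44, 38, 13, 24, 36 → 8
19: 17, 13 → 2
17: 13 → 1
25: 13, 24 → 2
44: 38, 13, 24, 36 → 4
38: 13, 24, 36 → 3
13: none → 0
24: none → 0
36: none → 0
Total inversions: 8 + 2 + 1 + 2 + 4 + 3 + 0 + 0 + 0 = 20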